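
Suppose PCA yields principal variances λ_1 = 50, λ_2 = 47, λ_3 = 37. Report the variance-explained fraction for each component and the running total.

Step 1 — total variance = trace(Sigma) = Σ λ_i = 50 + 47 + 37 = 134.

Step 2 — fraction explained by component i = λ_i / Σ λ:
  PC1: 50/134 = 0.3731
  PC2: 47/134 = 0.3507
  PC3: 37/134 = 0.2761

Step 3 — cumulative fraction after k components = (λ_1 + ... + λ_k) / Σ λ:
  k = 1: 50/134 = 0.3731
  k = 2: (50 + 47)/134 = 97/134 = 0.7239
  k = 3: (50 + 47 + 37)/134 = 134/134 = 1

Summary (fraction, with percent):

explained: PC1 0.3731 (37.31%), PC2 0.3507 (35.07%), PC3 0.2761 (27.61%);  cumulative: 0.3731, 0.7239, 1


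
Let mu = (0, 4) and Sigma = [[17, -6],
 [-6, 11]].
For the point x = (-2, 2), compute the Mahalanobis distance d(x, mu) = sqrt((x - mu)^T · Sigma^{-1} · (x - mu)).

Step 1 — centre the observation: (x - mu) = (-2, -2).

Step 2 — invert Sigma. det(Sigma) = 17·11 - (-6)² = 151.
  Sigma^{-1} = (1/det) · [[d, -b], [-b, a]] = [[0.0728, 0.0397],
 [0.0397, 0.1126]].

Step 3 — form the quadratic (x - mu)^T · Sigma^{-1} · (x - mu):
  Sigma^{-1} · (x - mu) = (-0.2252, -0.3046).
  (x - mu)^T · [Sigma^{-1} · (x - mu)] = (-2)·(-0.2252) + (-2)·(-0.3046) = 1.0596.

Step 4 — take square root: d = √(1.0596) ≈ 1.0294.

d(x, mu) = √(1.0596) ≈ 1.0294


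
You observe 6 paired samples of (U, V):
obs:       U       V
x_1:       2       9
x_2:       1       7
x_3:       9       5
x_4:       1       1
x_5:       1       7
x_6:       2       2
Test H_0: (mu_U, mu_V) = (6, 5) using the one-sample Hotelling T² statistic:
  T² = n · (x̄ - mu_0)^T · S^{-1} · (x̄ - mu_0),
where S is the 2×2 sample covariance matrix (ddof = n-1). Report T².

Step 1 — sample mean vector:
  mean(U) = (2 + 1 + 9 + 1 + 1 + 2) / 6 = 16/6 = 2.6667
  mean(V) = (9 + 7 + 5 + 1 + 7 + 2) / 6 = 31/6 = 5.1667
  x̄ = (2.6667, 5.1667),  deviation x̄ - mu_0 = (2.6667, 5.1667) - (6, 5) = (-3.3333, 0.1667).

Step 2 — sample covariance matrix, S[i,j] = (1/(n-1)) · Σ_k (x_{k,i} - mean_i) · (x_{k,j} - mean_j), divisor n-1 = 5:
  S[U,U] = ((-0.6667)·(-0.6667) + (-1.6667)·(-1.6667) + (6.3333)·(6.3333) + (-1.6667)·(-1.6667) + (-1.6667)·(-1.6667) + (-0.6667)·(-0.6667)) / 5 = 49.3333/5 = 9.8667
  S[U,V] = ((-0.6667)·(3.8333) + (-1.6667)·(1.8333) + (6.3333)·(-0.1667) + (-1.6667)·(-4.1667) + (-1.6667)·(1.8333) + (-0.6667)·(-3.1667)) / 5 = -0.6667/5 = -0.1333
  S[V,V] = ((3.8333)·(3.8333) + (1.8333)·(1.8333) + (-0.1667)·(-0.1667) + (-4.1667)·(-4.1667) + (1.8333)·(1.8333) + (-3.1667)·(-3.1667)) / 5 = 48.8333/5 = 9.7667
  S = [[9.8667, -0.1333],
 [-0.1333, 9.7667]].

Step 3 — invert S. det(S) = 9.8667·9.7667 - (-0.1333)² = 96.3467.
  S^{-1} = (1/det) · [[d, -b], [-b, a]] = [[0.1014, 0.0014],
 [0.0014, 0.1024]].

Step 4 — quadratic form (x̄ - mu_0)^T · S^{-1} · (x̄ - mu_0):
  S^{-1} · (x̄ - mu_0) = (-0.3377, 0.0125),
  (x̄ - mu_0)^T · [...] = (-3.3333)·(-0.3377) + (0.1667)·(0.0125) = 1.1276.

Step 5 — scale by n: T² = 6 · 1.1276 = 6.7658.

T² ≈ 6.7658


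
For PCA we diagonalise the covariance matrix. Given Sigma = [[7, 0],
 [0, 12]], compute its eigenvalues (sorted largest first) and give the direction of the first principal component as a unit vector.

Step 1 — characteristic polynomial of 2×2 Sigma:
  det(Sigma - λI) = λ² - trace · λ + det = 0.
  trace = 7 + 12 = 19, det = 7·12 - (0)² = 84.
Step 2 — discriminant:
  Δ = trace² - 4·det = 361 - 336 = 25.
Step 3 — eigenvalues:
  λ = (trace ± √Δ)/2 = (19 ± 5)/2,
  λ_1 = 12,  λ_2 = 7.

Step 4 — unit eigenvector for λ_1: Sigma is diagonal, so its eigenvectors are the coordinate axes. λ_1 = 12 is the diagonal entry on the second coordinate axis, hence
  v_1 = (0, 1) (||v_1|| = 1).

λ_1 = 12,  λ_2 = 7;  v_1 ≈ (0, 1)


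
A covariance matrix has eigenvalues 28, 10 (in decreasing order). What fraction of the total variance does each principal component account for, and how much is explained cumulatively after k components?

Step 1 — total variance = trace(Sigma) = Σ λ_i = 28 + 10 = 38.

Step 2 — fraction explained by component i = λ_i / Σ λ:
  PC1: 28/38 = 0.7368
  PC2: 10/38 = 0.2632

Step 3 — cumulative fraction after k components = (λ_1 + ... + λ_k) / Σ λ:
  k = 1: 28/38 = 0.7368
  k = 2: (28 + 10)/38 = 38/38 = 1

Summary (fraction, with percent):

explained: PC1 0.7368 (73.68%), PC2 0.2632 (26.32%);  cumulative: 0.7368, 1


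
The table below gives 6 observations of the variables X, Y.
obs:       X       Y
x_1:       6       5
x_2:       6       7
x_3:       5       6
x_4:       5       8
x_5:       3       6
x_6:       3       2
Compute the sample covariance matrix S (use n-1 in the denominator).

Step 1 — column means:
  mean(X) = (6 + 6 + 5 + 5 + 3 + 3) / 6 = 28/6 = 4.6667
  mean(Y) = (5 + 7 + 6 + 8 + 6 + 2) / 6 = 34/6 = 5.6667

Step 2 — sample covariance S[i,j] = (1/(n-1)) · Σ_k (x_{k,i} - mean_i) · (x_{k,j} - mean_j), with n-1 = 5.
  S[X,X] = ((1.3333)·(1.3333) + (1.3333)·(1.3333) + (0.3333)·(0.3333) + (0.3333)·(0.3333) + (-1.6667)·(-1.6667) + (-1.6667)·(-1.6667)) / 5 = 9.3333/5 = 1.8667
  S[X,Y] = ((1.3333)·(-0.6667) + (1.3333)·(1.3333) + (0.3333)·(0.3333) + (0.3333)·(2.3333) + (-1.6667)·(0.3333) + (-1.6667)·(-3.6667)) / 5 = 7.3333/5 = 1.4667
  S[Y,Y] = ((-0.6667)·(-0.6667) + (1.3333)·(1.3333) + (0.3333)·(0.3333) + (2.3333)·(2.3333) + (0.3333)·(0.3333) + (-3.6667)·(-3.6667)) / 5 = 21.3333/5 = 4.2667

S is symmetric (S[j,i] = S[i,j]). Assembling:

S = [[1.8667, 1.4667],
 [1.4667, 4.2667]]


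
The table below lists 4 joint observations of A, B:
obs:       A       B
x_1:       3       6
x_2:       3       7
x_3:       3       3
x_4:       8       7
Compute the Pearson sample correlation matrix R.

Step 1 — column means:
  mean(A) = (3 + 3 + 3 + 8) / 4 = 17/4 = 4.25
  mean(B) = (6 + 7 + 3 + 7) / 4 = 23/4 = 5.75

Step 2 — sample variances and covariances s[i,j] = (1/(n-1)) · Σ_k (x_{k,i} - mean_i) · (x_{k,j} - mean_j), with n-1 = 3:
  s[A,A] = ((-1.25)·(-1.25) + (-1.25)·(-1.25) + (-1.25)·(-1.25) + (3.75)·(3.75)) / 3 = 18.75/3 = 6.25
  s[A,B] = ((-1.25)·(0.25) + (-1.25)·(1.25) + (-1.25)·(-2.75) + (3.75)·(1.25)) / 3 = 6.25/3 = 2.0833
  s[B,B] = ((0.25)·(0.25) + (1.25)·(1.25) + (-2.75)·(-2.75) + (1.25)·(1.25)) / 3 = 10.75/3 = 3.5833
  Sample standard deviations s_i = √(s[i,i]):
  s(A) = √(6.25) = 2.5
  s(B) = √(3.5833) = 1.893

Step 3 — r_{ij} = s_{ij} / (s_i · s_j):
  r[A,A] = 1 (diagonal).
  r[A,B] = 2.0833 / (2.5 · 1.893) = 2.0833 / 4.7324 = 0.4402
  r[B,B] = 1 (diagonal).

R is symmetric with unit diagonal. Assembling:

R = [[1, 0.4402],
 [0.4402, 1]]


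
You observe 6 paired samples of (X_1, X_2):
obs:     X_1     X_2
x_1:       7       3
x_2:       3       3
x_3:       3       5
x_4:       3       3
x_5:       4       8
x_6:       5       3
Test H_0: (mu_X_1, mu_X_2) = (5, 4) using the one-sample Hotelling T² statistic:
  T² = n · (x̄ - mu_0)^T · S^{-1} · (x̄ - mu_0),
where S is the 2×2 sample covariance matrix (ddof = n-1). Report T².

Step 1 — sample mean vector:
  mean(X_1) = (7 + 3 + 3 + 3 + 4 + 5) / 6 = 25/6 = 4.1667
  mean(X_2) = (3 + 3 + 5 + 3 + 8 + 3) / 6 = 25/6 = 4.1667
  x̄ = (4.1667, 4.1667),  deviation x̄ - mu_0 = (4.1667, 4.1667) - (5, 4) = (-0.8333, 0.1667).

Step 2 — sample covariance matrix, S[i,j] = (1/(n-1)) · Σ_k (x_{k,i} - mean_i) · (x_{k,j} - mean_j), divisor n-1 = 5:
  S[X_1,X_1] = ((2.8333)·(2.8333) + (-1.1667)·(-1.1667) + (-1.1667)·(-1.1667) + (-1.1667)·(-1.1667) + (-0.1667)·(-0.1667) + (0.8333)·(0.8333)) / 5 = 12.8333/5 = 2.5667
  S[X_1,X_2] = ((2.8333)·(-1.1667) + (-1.1667)·(-1.1667) + (-1.1667)·(0.8333) + (-1.1667)·(-1.1667) + (-0.1667)·(3.8333) + (0.8333)·(-1.1667)) / 5 = -3.1667/5 = -0.6333
  S[X_2,X_2] = ((-1.1667)·(-1.1667) + (-1.1667)·(-1.1667) + (0.8333)·(0.8333) + (-1.1667)·(-1.1667) + (3.8333)·(3.8333) + (-1.1667)·(-1.1667)) / 5 = 20.8333/5 = 4.1667
  S = [[2.5667, -0.6333],
 [-0.6333, 4.1667]].

Step 3 — invert S. det(S) = 2.5667·4.1667 - (-0.6333)² = 10.2933.
  S^{-1} = (1/det) · [[d, -b], [-b, a]] = [[0.4048, 0.0615],
 [0.0615, 0.2494]].

Step 4 — quadratic form (x̄ - mu_0)^T · S^{-1} · (x̄ - mu_0):
  S^{-1} · (x̄ - mu_0) = (-0.3271, -0.0097),
  (x̄ - mu_0)^T · [...] = (-0.8333)·(-0.3271) + (0.1667)·(-0.0097) = 0.2709.

Step 5 — scale by n: T² = 6 · 0.2709 = 1.6256.

T² ≈ 1.6256


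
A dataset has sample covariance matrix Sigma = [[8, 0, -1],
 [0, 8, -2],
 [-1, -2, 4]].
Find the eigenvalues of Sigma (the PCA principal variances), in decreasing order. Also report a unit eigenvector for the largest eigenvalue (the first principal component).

Step 1 — characteristic polynomial p(λ) = det(λI - Sigma) = λ³ - tr·λ² + c_1·λ - det, where tr = trace, c_1 = sum of the principal 2×2 minors, det = det(Sigma):
  tr = 8 + 8 + 4 = 20,
  c_1 = (8·8 - (0)²) + (8·4 - (-1)²) + (8·4 - (-2)²) = 64 + 31 + 28 = 123,
  det = 8·(8·4 - (-2)²) - (0)·((0)·4 - (-2)·(-1)) + (-1)·((0)·(-2) - 8·(-1)) = 8·(28) - (0)·(-2) + (-1)·(8) = 216.
  So p(λ) = λ³ - 20λ² + 123λ - 216.
Step 2 — look for an integer root (rational root theorem: any rational root is an integer divisor of 216). Testing λ = 3:
  p(3) = 27 - 180 + 369 - 216 = 0  ✓
  Dividing out (λ - 3): p(λ) = (λ - 3)(λ² - 17λ + 72).
Step 3 — remaining eigenvalues from the quadratic λ² - 17λ + 72 = 0:
  Δ = 17² - 4·72 = 289 - 288 = 1,  λ = (17 ± √1)/2 = (17 ± 1)/2 = 9 or 8.
  Sorted: λ_1 = 9,  λ_2 = 8,  λ_3 = 3  (check: sum = 20 = tr ✓).

Step 4 — unit eigenvector for λ_1 = 9: v spans the null space of (Sigma - λ_1 I), whose rows are
  r_1 = (-1, 0, -1),  r_2 = (0, -1, -2),  r_3 = (-1, -2, -5).
  v is orthogonal to every row, so take v ∝ r_1 × r_2 = ((0)·(-2) - (-1)·(-1), (-1)·(0) - (-1)·(-2), (-1)·(-1) - (0)·(0)) = (-1, -2, 1).
  Rescale (multiply by -1 so the first nonzero entry is positive): u = (1, 2, -1).
  ||u|| = √((1)² + (2)² + (-1)²) = √(6) ≈ 2.4495,  v_1 = u/||u|| ≈ (0.4082, 0.8165, -0.4082) (||v_1|| = 1).

λ_1 = 9,  λ_2 = 8,  λ_3 = 3;  v_1 ≈ (0.4082, 0.8165, -0.4082)


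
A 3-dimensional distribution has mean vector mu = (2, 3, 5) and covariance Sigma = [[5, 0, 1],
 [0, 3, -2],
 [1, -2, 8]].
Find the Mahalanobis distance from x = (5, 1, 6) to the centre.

Step 1 — centre the observation: (x - mu) = (3, -2, 1).

Step 2 — invert Sigma (cofactor / det for 3×3, or solve directly):
  Sigma^{-1} = [[0.2062, -0.0206, -0.0309],
 [-0.0206, 0.4021, 0.1031],
 [-0.0309, 0.1031, 0.1546]].

Step 3 — form the quadratic (x - mu)^T · Sigma^{-1} · (x - mu):
  Sigma^{-1} · (x - mu) = (0.6289, -0.7629, -0.1443).
  (x - mu)^T · [Sigma^{-1} · (x - mu)] = (3)·(0.6289) + (-2)·(-0.7629) + (1)·(-0.1443) = 3.268.

Step 4 — take square root: d = √(3.268) ≈ 1.8078.

d(x, mu) = √(3.268) ≈ 1.8078


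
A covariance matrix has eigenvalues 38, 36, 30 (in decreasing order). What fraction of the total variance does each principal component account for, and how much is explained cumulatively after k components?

Step 1 — total variance = trace(Sigma) = Σ λ_i = 38 + 36 + 30 = 104.

Step 2 — fraction explained by component i = λ_i / Σ λ:
  PC1: 38/104 = 0.3654
  PC2: 36/104 = 0.3462
  PC3: 30/104 = 0.2885

Step 3 — cumulative fraction after k components = (λ_1 + ... + λ_k) / Σ λ:
  k = 1: 38/104 = 0.3654
  k = 2: (38 + 36)/104 = 74/104 = 0.7115
  k = 3: (38 + 36 + 30)/104 = 104/104 = 1

Summary (fraction, with percent):

explained: PC1 0.3654 (36.54%), PC2 0.3462 (34.62%), PC3 0.2885 (28.85%);  cumulative: 0.3654, 0.7115, 1


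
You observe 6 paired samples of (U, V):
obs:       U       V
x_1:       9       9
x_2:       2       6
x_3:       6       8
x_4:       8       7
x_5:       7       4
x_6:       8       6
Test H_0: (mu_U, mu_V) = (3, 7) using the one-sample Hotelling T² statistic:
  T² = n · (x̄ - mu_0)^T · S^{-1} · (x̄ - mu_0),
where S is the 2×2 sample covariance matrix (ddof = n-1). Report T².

Step 1 — sample mean vector:
  mean(U) = (9 + 2 + 6 + 8 + 7 + 8) / 6 = 40/6 = 6.6667
  mean(V) = (9 + 6 + 8 + 7 + 4 + 6) / 6 = 40/6 = 6.6667
  x̄ = (6.6667, 6.6667),  deviation x̄ - mu_0 = (6.6667, 6.6667) - (3, 7) = (3.6667, -0.3333).

Step 2 — sample covariance matrix, S[i,j] = (1/(n-1)) · Σ_k (x_{k,i} - mean_i) · (x_{k,j} - mean_j), divisor n-1 = 5:
  S[U,U] = ((2.3333)·(2.3333) + (-4.6667)·(-4.6667) + (-0.6667)·(-0.6667) + (1.3333)·(1.3333) + (0.3333)·(0.3333) + (1.3333)·(1.3333)) / 5 = 31.3333/5 = 6.2667
  S[U,V] = ((2.3333)·(2.3333) + (-4.6667)·(-0.6667) + (-0.6667)·(1.3333) + (1.3333)·(0.3333) + (0.3333)·(-2.6667) + (1.3333)·(-0.6667)) / 5 = 6.3333/5 = 1.2667
  S[V,V] = ((2.3333)·(2.3333) + (-0.6667)·(-0.6667) + (1.3333)·(1.3333) + (0.3333)·(0.3333) + (-2.6667)·(-2.6667) + (-0.6667)·(-0.6667)) / 5 = 15.3333/5 = 3.0667
  S = [[6.2667, 1.2667],
 [1.2667, 3.0667]].

Step 3 — invert S. det(S) = 6.2667·3.0667 - (1.2667)² = 17.6133.
  S^{-1} = (1/det) · [[d, -b], [-b, a]] = [[0.1741, -0.0719],
 [-0.0719, 0.3558]].

Step 4 — quadratic form (x̄ - mu_0)^T · S^{-1} · (x̄ - mu_0):
  S^{-1} · (x̄ - mu_0) = (0.6624, -0.3823),
  (x̄ - mu_0)^T · [...] = (3.6667)·(0.6624) + (-0.3333)·(-0.3823) = 2.5561.

Step 5 — scale by n: T² = 6 · 2.5561 = 15.3369.

T² ≈ 15.3369


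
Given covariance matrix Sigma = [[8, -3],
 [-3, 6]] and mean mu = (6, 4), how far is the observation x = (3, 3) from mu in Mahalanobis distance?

Step 1 — centre the observation: (x - mu) = (-3, -1).

Step 2 — invert Sigma. det(Sigma) = 8·6 - (-3)² = 39.
  Sigma^{-1} = (1/det) · [[d, -b], [-b, a]] = [[0.1538, 0.0769],
 [0.0769, 0.2051]].

Step 3 — form the quadratic (x - mu)^T · Sigma^{-1} · (x - mu):
  Sigma^{-1} · (x - mu) = (-0.5385, -0.4359).
  (x - mu)^T · [Sigma^{-1} · (x - mu)] = (-3)·(-0.5385) + (-1)·(-0.4359) = 2.0513.

Step 4 — take square root: d = √(2.0513) ≈ 1.4322.

d(x, mu) = √(2.0513) ≈ 1.4322


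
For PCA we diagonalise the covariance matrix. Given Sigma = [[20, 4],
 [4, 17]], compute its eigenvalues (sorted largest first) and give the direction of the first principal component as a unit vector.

Step 1 — characteristic polynomial of 2×2 Sigma:
  det(Sigma - λI) = λ² - trace · λ + det = 0.
  trace = 20 + 17 = 37, det = 20·17 - (4)² = 324.
Step 2 — discriminant:
  Δ = trace² - 4·det = 1369 - 1296 = 73.
Step 3 — eigenvalues:
  λ = (trace ± √Δ)/2 = (37 ± 8.544)/2,
  λ_1 = 22.772,  λ_2 = 14.228.

Step 4 — unit eigenvector for λ_1: solve (Sigma - λ_1 I)v = 0. First row:
  (20 - 22.772)·v_x + (4)·v_y = 0, i.e. (-2.772)·v_x + (4)·v_y = 0,
  so v ∝ (b, λ_1 - a) = (4, 2.772) = u.
  ||u|| = √((4)² + (2.772)²) = √(23.684) ≈ 4.8666,
  v_1 = u/||u|| ≈ (0.8219, 0.5696) (||v_1|| = 1).

λ_1 = 22.772,  λ_2 = 14.228;  v_1 ≈ (0.8219, 0.5696)


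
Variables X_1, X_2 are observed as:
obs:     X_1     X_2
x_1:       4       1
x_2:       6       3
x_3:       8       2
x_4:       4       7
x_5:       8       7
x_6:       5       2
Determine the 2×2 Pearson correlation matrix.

Step 1 — column means:
  mean(X_1) = (4 + 6 + 8 + 4 + 8 + 5) / 6 = 35/6 = 5.8333
  mean(X_2) = (1 + 3 + 2 + 7 + 7 + 2) / 6 = 22/6 = 3.6667

Step 2 — sample variances and covariances s[i,j] = (1/(n-1)) · Σ_k (x_{k,i} - mean_i) · (x_{k,j} - mean_j), with n-1 = 5:
  s[X_1,X_1] = ((-1.8333)·(-1.8333) + (0.1667)·(0.1667) + (2.1667)·(2.1667) + (-1.8333)·(-1.8333) + (2.1667)·(2.1667) + (-0.8333)·(-0.8333)) / 5 = 16.8333/5 = 3.3667
  s[X_1,X_2] = ((-1.8333)·(-2.6667) + (0.1667)·(-0.6667) + (2.1667)·(-1.6667) + (-1.8333)·(3.3333) + (2.1667)·(3.3333) + (-0.8333)·(-1.6667)) / 5 = 3.6667/5 = 0.7333
  s[X_2,X_2] = ((-2.6667)·(-2.6667) + (-0.6667)·(-0.6667) + (-1.6667)·(-1.6667) + (3.3333)·(3.3333) + (3.3333)·(3.3333) + (-1.6667)·(-1.6667)) / 5 = 35.3333/5 = 7.0667
  Sample standard deviations s_i = √(s[i,i]):
  s(X_1) = √(3.3667) = 1.8348
  s(X_2) = √(7.0667) = 2.6583

Step 3 — r_{ij} = s_{ij} / (s_i · s_j):
  r[X_1,X_1] = 1 (diagonal).
  r[X_1,X_2] = 0.7333 / (1.8348 · 2.6583) = 0.7333 / 4.8776 = 0.1503
  r[X_2,X_2] = 1 (diagonal).

R is symmetric with unit diagonal. Assembling:

R = [[1, 0.1503],
 [0.1503, 1]]


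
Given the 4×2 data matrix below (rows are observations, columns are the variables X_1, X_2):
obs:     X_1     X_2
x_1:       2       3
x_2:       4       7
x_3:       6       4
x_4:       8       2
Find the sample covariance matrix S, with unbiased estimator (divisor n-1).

Step 1 — column means:
  mean(X_1) = (2 + 4 + 6 + 8) / 4 = 20/4 = 5
  mean(X_2) = (3 + 7 + 4 + 2) / 4 = 16/4 = 4

Step 2 — sample covariance S[i,j] = (1/(n-1)) · Σ_k (x_{k,i} - mean_i) · (x_{k,j} - mean_j), with n-1 = 3.
  S[X_1,X_1] = ((-3)·(-3) + (-1)·(-1) + (1)·(1) + (3)·(3)) / 3 = 20/3 = 6.6667
  S[X_1,X_2] = ((-3)·(-1) + (-1)·(3) + (1)·(0) + (3)·(-2)) / 3 = -6/3 = -2
  S[X_2,X_2] = ((-1)·(-1) + (3)·(3) + (0)·(0) + (-2)·(-2)) / 3 = 14/3 = 4.6667

S is symmetric (S[j,i] = S[i,j]). Assembling:

S = [[6.6667, -2],
 [-2, 4.6667]]


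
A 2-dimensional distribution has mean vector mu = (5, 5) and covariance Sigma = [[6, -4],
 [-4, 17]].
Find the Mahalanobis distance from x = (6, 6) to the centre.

Step 1 — centre the observation: (x - mu) = (1, 1).

Step 2 — invert Sigma. det(Sigma) = 6·17 - (-4)² = 86.
  Sigma^{-1} = (1/det) · [[d, -b], [-b, a]] = [[0.1977, 0.0465],
 [0.0465, 0.0698]].

Step 3 — form the quadratic (x - mu)^T · Sigma^{-1} · (x - mu):
  Sigma^{-1} · (x - mu) = (0.2442, 0.1163).
  (x - mu)^T · [Sigma^{-1} · (x - mu)] = (1)·(0.2442) + (1)·(0.1163) = 0.3605.

Step 4 — take square root: d = √(0.3605) ≈ 0.6004.

d(x, mu) = √(0.3605) ≈ 0.6004


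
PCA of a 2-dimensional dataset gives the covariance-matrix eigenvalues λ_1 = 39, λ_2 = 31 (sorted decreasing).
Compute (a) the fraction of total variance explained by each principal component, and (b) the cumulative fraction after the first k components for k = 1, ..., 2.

Step 1 — total variance = trace(Sigma) = Σ λ_i = 39 + 31 = 70.

Step 2 — fraction explained by component i = λ_i / Σ λ:
  PC1: 39/70 = 0.5571
  PC2: 31/70 = 0.4429

Step 3 — cumulative fraction after k components = (λ_1 + ... + λ_k) / Σ λ:
  k = 1: 39/70 = 0.5571
  k = 2: (39 + 31)/70 = 70/70 = 1

Summary (fraction, with percent):

explained: PC1 0.5571 (55.71%), PC2 0.4429 (44.29%);  cumulative: 0.5571, 1


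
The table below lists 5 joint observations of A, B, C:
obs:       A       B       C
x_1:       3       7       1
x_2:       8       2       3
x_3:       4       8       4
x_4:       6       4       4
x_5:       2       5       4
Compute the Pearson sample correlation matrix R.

Step 1 — column means:
  mean(A) = (3 + 8 + 4 + 6 + 2) / 5 = 23/5 = 4.6
  mean(B) = (7 + 2 + 8 + 4 + 5) / 5 = 26/5 = 5.2
  mean(C) = (1 + 3 + 4 + 4 + 4) / 5 = 16/5 = 3.2

Step 2 — sample variances and covariances s[i,j] = (1/(n-1)) · Σ_k (x_{k,i} - mean_i) · (x_{k,j} - mean_j), with n-1 = 4:
  s[A,A] = ((-1.6)·(-1.6) + (3.4)·(3.4) + (-0.6)·(-0.6) + (1.4)·(1.4) + (-2.6)·(-2.6)) / 4 = 23.2/4 = 5.8
  s[A,B] = ((-1.6)·(1.8) + (3.4)·(-3.2) + (-0.6)·(2.8) + (1.4)·(-1.2) + (-2.6)·(-0.2)) / 4 = -16.6/4 = -4.15
  s[A,C] = ((-1.6)·(-2.2) + (3.4)·(-0.2) + (-0.6)·(0.8) + (1.4)·(0.8) + (-2.6)·(0.8)) / 4 = 1.4/4 = 0.35
  s[B,B] = ((1.8)·(1.8) + (-3.2)·(-3.2) + (2.8)·(2.8) + (-1.2)·(-1.2) + (-0.2)·(-0.2)) / 4 = 22.8/4 = 5.7
  s[B,C] = ((1.8)·(-2.2) + (-3.2)·(-0.2) + (2.8)·(0.8) + (-1.2)·(0.8) + (-0.2)·(0.8)) / 4 = -2.2/4 = -0.55
  s[C,C] = ((-2.2)·(-2.2) + (-0.2)·(-0.2) + (0.8)·(0.8) + (0.8)·(0.8) + (0.8)·(0.8)) / 4 = 6.8/4 = 1.7
  Sample standard deviations s_i = √(s[i,i]):
  s(A) = √(5.8) = 2.4083
  s(B) = √(5.7) = 2.3875
  s(C) = √(1.7) = 1.3038

Step 3 — r_{ij} = s_{ij} / (s_i · s_j):
  r[A,A] = 1 (diagonal).
  r[A,B] = -4.15 / (2.4083 · 2.3875) = -4.15 / 5.7498 = -0.7218
  r[A,C] = 0.35 / (2.4083 · 1.3038) = 0.35 / 3.1401 = 0.1115
  r[B,B] = 1 (diagonal).
  r[B,C] = -0.55 / (2.3875 · 1.3038) = -0.55 / 3.1129 = -0.1767
  r[C,C] = 1 (diagonal).

R is symmetric with unit diagonal. Assembling:

R = [[1, -0.7218, 0.1115],
 [-0.7218, 1, -0.1767],
 [0.1115, -0.1767, 1]]


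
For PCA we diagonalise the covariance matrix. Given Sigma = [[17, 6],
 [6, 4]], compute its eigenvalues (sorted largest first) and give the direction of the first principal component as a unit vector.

Step 1 — characteristic polynomial of 2×2 Sigma:
  det(Sigma - λI) = λ² - trace · λ + det = 0.
  trace = 17 + 4 = 21, det = 17·4 - (6)² = 32.
Step 2 — discriminant:
  Δ = trace² - 4·det = 441 - 128 = 313.
Step 3 — eigenvalues:
  λ = (trace ± √Δ)/2 = (21 ± 17.6918)/2,
  λ_1 = 19.3459,  λ_2 = 1.6541.

Step 4 — unit eigenvector for λ_1: solve (Sigma - λ_1 I)v = 0. First row:
  (17 - 19.3459)·v_x + (6)·v_y = 0, i.e. (-2.3459)·v_x + (6)·v_y = 0,
  so v ∝ (b, λ_1 - a) = (6, 2.3459) = u.
  ||u|| = √((6)² + (2.3459)²) = √(41.5033) ≈ 6.4423,
  v_1 = u/||u|| ≈ (0.9313, 0.3641) (||v_1|| = 1).

λ_1 = 19.3459,  λ_2 = 1.6541;  v_1 ≈ (0.9313, 0.3641)


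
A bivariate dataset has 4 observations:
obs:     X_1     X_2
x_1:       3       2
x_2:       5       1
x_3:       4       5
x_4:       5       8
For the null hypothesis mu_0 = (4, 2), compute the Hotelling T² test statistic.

Step 1 — sample mean vector:
  mean(X_1) = (3 + 5 + 4 + 5) / 4 = 17/4 = 4.25
  mean(X_2) = (2 + 1 + 5 + 8) / 4 = 16/4 = 4
  x̄ = (4.25, 4),  deviation x̄ - mu_0 = (4.25, 4) - (4, 2) = (0.25, 2).

Step 2 — sample covariance matrix, S[i,j] = (1/(n-1)) · Σ_k (x_{k,i} - mean_i) · (x_{k,j} - mean_j), divisor n-1 = 3:
  S[X_1,X_1] = ((-1.25)·(-1.25) + (0.75)·(0.75) + (-0.25)·(-0.25) + (0.75)·(0.75)) / 3 = 2.75/3 = 0.9167
  S[X_1,X_2] = ((-1.25)·(-2) + (0.75)·(-3) + (-0.25)·(1) + (0.75)·(4)) / 3 = 3/3 = 1
  S[X_2,X_2] = ((-2)·(-2) + (-3)·(-3) + (1)·(1) + (4)·(4)) / 3 = 30/3 = 10
  S = [[0.9167, 1],
 [1, 10]].

Step 3 — invert S. det(S) = 0.9167·10 - (1)² = 8.1667.
  S^{-1} = (1/det) · [[d, -b], [-b, a]] = [[1.2245, -0.1224],
 [-0.1224, 0.1122]].

Step 4 — quadratic form (x̄ - mu_0)^T · S^{-1} · (x̄ - mu_0):
  S^{-1} · (x̄ - mu_0) = (0.0612, 0.1939),
  (x̄ - mu_0)^T · [...] = (0.25)·(0.0612) + (2)·(0.1939) = 0.4031.

Step 5 — scale by n: T² = 4 · 0.4031 = 1.6122.

T² ≈ 1.6122


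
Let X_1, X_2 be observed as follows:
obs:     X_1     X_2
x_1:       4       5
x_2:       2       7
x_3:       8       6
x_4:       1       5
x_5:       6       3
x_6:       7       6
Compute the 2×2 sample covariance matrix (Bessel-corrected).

Step 1 — column means:
  mean(X_1) = (4 + 2 + 8 + 1 + 6 + 7) / 6 = 28/6 = 4.6667
  mean(X_2) = (5 + 7 + 6 + 5 + 3 + 6) / 6 = 32/6 = 5.3333

Step 2 — sample covariance S[i,j] = (1/(n-1)) · Σ_k (x_{k,i} - mean_i) · (x_{k,j} - mean_j), with n-1 = 5.
  S[X_1,X_1] = ((-0.6667)·(-0.6667) + (-2.6667)·(-2.6667) + (3.3333)·(3.3333) + (-3.6667)·(-3.6667) + (1.3333)·(1.3333) + (2.3333)·(2.3333)) / 5 = 39.3333/5 = 7.8667
  S[X_1,X_2] = ((-0.6667)·(-0.3333) + (-2.6667)·(1.6667) + (3.3333)·(0.6667) + (-3.6667)·(-0.3333) + (1.3333)·(-2.3333) + (2.3333)·(0.6667)) / 5 = -2.3333/5 = -0.4667
  S[X_2,X_2] = ((-0.3333)·(-0.3333) + (1.6667)·(1.6667) + (0.6667)·(0.6667) + (-0.3333)·(-0.3333) + (-2.3333)·(-2.3333) + (0.6667)·(0.6667)) / 5 = 9.3333/5 = 1.8667

S is symmetric (S[j,i] = S[i,j]). Assembling:

S = [[7.8667, -0.4667],
 [-0.4667, 1.8667]]


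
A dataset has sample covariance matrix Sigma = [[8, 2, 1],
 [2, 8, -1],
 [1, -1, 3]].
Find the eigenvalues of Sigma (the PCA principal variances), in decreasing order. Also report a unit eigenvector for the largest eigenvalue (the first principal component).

Step 1 — characteristic polynomial p(λ) = det(λI - Sigma) = λ³ - tr·λ² + c_1·λ - det, where tr = trace, c_1 = sum of the principal 2×2 minors, det = det(Sigma):
  tr = 8 + 8 + 3 = 19,
  c_1 = (8·8 - (2)²) + (8·3 - (1)²) + (8·3 - (-1)²) = 60 + 23 + 23 = 106,
  det = 8·(8·3 - (-1)²) - (2)·((2)·3 - (-1)·(1)) + (1)·((2)·(-1) - 8·(1)) = 8·(23) - (2)·(7) + (1)·(-10) = 160.
  So p(λ) = λ³ - 19λ² + 106λ - 160.
Step 2 — look for an integer root (rational root theorem: any rational root is an integer divisor of 160). Testing λ = 10:
  p(10) = 1000 - 1900 + 1060 - 160 = 0  ✓
  Dividing out (λ - 10): p(λ) = (λ - 10)(λ² - 9λ + 16).
Step 3 — remaining eigenvalues from the quadratic λ² - 9λ + 16 = 0:
  Δ = 9² - 4·16 = 81 - 64 = 17,  λ = (9 ± √17)/2 = (9 ± 4.1231)/2 ≈ 6.5616 or 2.4384.
  Sorted: λ_1 = 10,  λ_2 = 6.5616,  λ_3 = 2.4384  (check: sum = 19 = tr ✓).

Step 4 — unit eigenvector for λ_1 = 10: v spans the null space of (Sigma - λ_1 I), whose rows are
  r_1 = (-2, 2, 1),  r_2 = (2, -2, -1),  r_3 = (1, -1, -7).
  v is orthogonal to every row, so take v ∝ r_1 × r_3 = ((2)·(-7) - (1)·(-1), (1)·(1) - (-2)·(-7), (-2)·(-1) - (2)·(1)) = (-13, -13, 0).
  Rescale (divide by 13; multiply by -1 so the first nonzero entry is positive): u = (1, 1, 0).
  ||u|| = √((1)² + (1)² + (0)²) = √(2) ≈ 1.4142,  v_1 = u/||u|| ≈ (0.7071, 0.7071, 0) (||v_1|| = 1).

λ_1 = 10,  λ_2 = 6.5616,  λ_3 = 2.4384;  v_1 ≈ (0.7071, 0.7071, 0)


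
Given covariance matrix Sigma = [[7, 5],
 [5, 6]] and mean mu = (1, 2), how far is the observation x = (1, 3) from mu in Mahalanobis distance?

Step 1 — centre the observation: (x - mu) = (0, 1).

Step 2 — invert Sigma. det(Sigma) = 7·6 - (5)² = 17.
  Sigma^{-1} = (1/det) · [[d, -b], [-b, a]] = [[0.3529, -0.2941],
 [-0.2941, 0.4118]].

Step 3 — form the quadratic (x - mu)^T · Sigma^{-1} · (x - mu):
  Sigma^{-1} · (x - mu) = (-0.2941, 0.4118).
  (x - mu)^T · [Sigma^{-1} · (x - mu)] = (0)·(-0.2941) + (1)·(0.4118) = 0.4118.

Step 4 — take square root: d = √(0.4118) ≈ 0.6417.

d(x, mu) = √(0.4118) ≈ 0.6417


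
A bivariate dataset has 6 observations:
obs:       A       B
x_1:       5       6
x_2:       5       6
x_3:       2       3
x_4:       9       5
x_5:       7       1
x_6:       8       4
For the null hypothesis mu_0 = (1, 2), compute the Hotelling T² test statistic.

Step 1 — sample mean vector:
  mean(A) = (5 + 5 + 2 + 9 + 7 + 8) / 6 = 36/6 = 6
  mean(B) = (6 + 6 + 3 + 5 + 1 + 4) / 6 = 25/6 = 4.1667
  x̄ = (6, 4.1667),  deviation x̄ - mu_0 = (6, 4.1667) - (1, 2) = (5, 2.1667).

Step 2 — sample covariance matrix, S[i,j] = (1/(n-1)) · Σ_k (x_{k,i} - mean_i) · (x_{k,j} - mean_j), divisor n-1 = 5:
  S[A,A] = ((-1)·(-1) + (-1)·(-1) + (-4)·(-4) + (3)·(3) + (1)·(1) + (2)·(2)) / 5 = 32/5 = 6.4
  S[A,B] = ((-1)·(1.8333) + (-1)·(1.8333) + (-4)·(-1.1667) + (3)·(0.8333) + (1)·(-3.1667) + (2)·(-0.1667)) / 5 = 0/5 = 0
  S[B,B] = ((1.8333)·(1.8333) + (1.8333)·(1.8333) + (-1.1667)·(-1.1667) + (0.8333)·(0.8333) + (-3.1667)·(-3.1667) + (-0.1667)·(-0.1667)) / 5 = 18.8333/5 = 3.7667
  S = [[6.4, 0],
 [0, 3.7667]].

Step 3 — invert S. det(S) = 6.4·3.7667 - (0)² = 24.1067.
  S^{-1} = (1/det) · [[d, -b], [-b, a]] = [[0.1562, 0],
 [0, 0.2655]].

Step 4 — quadratic form (x̄ - mu_0)^T · S^{-1} · (x̄ - mu_0):
  S^{-1} · (x̄ - mu_0) = (0.7812, 0.5752),
  (x̄ - mu_0)^T · [...] = (5)·(0.7812) + (2.1667)·(0.5752) = 5.1526.

Step 5 — scale by n: T² = 6 · 5.1526 = 30.9154.

T² ≈ 30.9154


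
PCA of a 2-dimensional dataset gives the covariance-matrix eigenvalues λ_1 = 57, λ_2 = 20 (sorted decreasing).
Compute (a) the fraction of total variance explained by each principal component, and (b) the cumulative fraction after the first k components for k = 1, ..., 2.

Step 1 — total variance = trace(Sigma) = Σ λ_i = 57 + 20 = 77.

Step 2 — fraction explained by component i = λ_i / Σ λ:
  PC1: 57/77 = 0.7403
  PC2: 20/77 = 0.2597

Step 3 — cumulative fraction after k components = (λ_1 + ... + λ_k) / Σ λ:
  k = 1: 57/77 = 0.7403
  k = 2: (57 + 20)/77 = 77/77 = 1

Summary (fraction, with percent):

explained: PC1 0.7403 (74.03%), PC2 0.2597 (25.97%);  cumulative: 0.7403, 1


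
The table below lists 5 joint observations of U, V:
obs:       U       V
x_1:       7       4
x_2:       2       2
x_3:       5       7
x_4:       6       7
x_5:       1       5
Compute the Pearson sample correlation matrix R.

Step 1 — column means:
  mean(U) = (7 + 2 + 5 + 6 + 1) / 5 = 21/5 = 4.2
  mean(V) = (4 + 2 + 7 + 7 + 5) / 5 = 25/5 = 5

Step 2 — sample variances and covariances s[i,j] = (1/(n-1)) · Σ_k (x_{k,i} - mean_i) · (x_{k,j} - mean_j), with n-1 = 4:
  s[U,U] = ((2.8)·(2.8) + (-2.2)·(-2.2) + (0.8)·(0.8) + (1.8)·(1.8) + (-3.2)·(-3.2)) / 4 = 26.8/4 = 6.7
  s[U,V] = ((2.8)·(-1) + (-2.2)·(-3) + (0.8)·(2) + (1.8)·(2) + (-3.2)·(0)) / 4 = 9/4 = 2.25
  s[V,V] = ((-1)·(-1) + (-3)·(-3) + (2)·(2) + (2)·(2) + (0)·(0)) / 4 = 18/4 = 4.5
  Sample standard deviations s_i = √(s[i,i]):
  s(U) = √(6.7) = 2.5884
  s(V) = √(4.5) = 2.1213

Step 3 — r_{ij} = s_{ij} / (s_i · s_j):
  r[U,U] = 1 (diagonal).
  r[U,V] = 2.25 / (2.5884 · 2.1213) = 2.25 / 5.4909 = 0.4098
  r[V,V] = 1 (diagonal).

R is symmetric with unit diagonal. Assembling:

R = [[1, 0.4098],
 [0.4098, 1]]


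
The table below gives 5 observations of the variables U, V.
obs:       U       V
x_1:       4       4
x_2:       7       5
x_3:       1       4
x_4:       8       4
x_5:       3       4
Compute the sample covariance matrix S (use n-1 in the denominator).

Step 1 — column means:
  mean(U) = (4 + 7 + 1 + 8 + 3) / 5 = 23/5 = 4.6
  mean(V) = (4 + 5 + 4 + 4 + 4) / 5 = 21/5 = 4.2

Step 2 — sample covariance S[i,j] = (1/(n-1)) · Σ_k (x_{k,i} - mean_i) · (x_{k,j} - mean_j), with n-1 = 4.
  S[U,U] = ((-0.6)·(-0.6) + (2.4)·(2.4) + (-3.6)·(-3.6) + (3.4)·(3.4) + (-1.6)·(-1.6)) / 4 = 33.2/4 = 8.3
  S[U,V] = ((-0.6)·(-0.2) + (2.4)·(0.8) + (-3.6)·(-0.2) + (3.4)·(-0.2) + (-1.6)·(-0.2)) / 4 = 2.4/4 = 0.6
  S[V,V] = ((-0.2)·(-0.2) + (0.8)·(0.8) + (-0.2)·(-0.2) + (-0.2)·(-0.2) + (-0.2)·(-0.2)) / 4 = 0.8/4 = 0.2

S is symmetric (S[j,i] = S[i,j]). Assembling:

S = [[8.3, 0.6],
 [0.6, 0.2]]


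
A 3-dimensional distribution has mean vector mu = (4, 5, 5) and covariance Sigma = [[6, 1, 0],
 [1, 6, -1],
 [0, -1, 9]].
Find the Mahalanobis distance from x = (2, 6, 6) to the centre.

Step 1 — centre the observation: (x - mu) = (-2, 1, 1).

Step 2 — invert Sigma (cofactor / det for 3×3, or solve directly):
  Sigma^{-1} = [[0.1715, -0.0291, -0.0032],
 [-0.0291, 0.1748, 0.0194],
 [-0.0032, 0.0194, 0.1133]].

Step 3 — form the quadratic (x - mu)^T · Sigma^{-1} · (x - mu):
  Sigma^{-1} · (x - mu) = (-0.3754, 0.2524, 0.1392).
  (x - mu)^T · [Sigma^{-1} · (x - mu)] = (-2)·(-0.3754) + (1)·(0.2524) + (1)·(0.1392) = 1.1424.

Step 4 — take square root: d = √(1.1424) ≈ 1.0688.

d(x, mu) = √(1.1424) ≈ 1.0688


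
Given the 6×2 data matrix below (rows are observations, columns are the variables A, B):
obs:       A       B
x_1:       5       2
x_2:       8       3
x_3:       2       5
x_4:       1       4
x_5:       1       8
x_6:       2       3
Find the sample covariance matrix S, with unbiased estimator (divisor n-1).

Step 1 — column means:
  mean(A) = (5 + 8 + 2 + 1 + 1 + 2) / 6 = 19/6 = 3.1667
  mean(B) = (2 + 3 + 5 + 4 + 8 + 3) / 6 = 25/6 = 4.1667

Step 2 — sample covariance S[i,j] = (1/(n-1)) · Σ_k (x_{k,i} - mean_i) · (x_{k,j} - mean_j), with n-1 = 5.
  S[A,A] = ((1.8333)·(1.8333) + (4.8333)·(4.8333) + (-1.1667)·(-1.1667) + (-2.1667)·(-2.1667) + (-2.1667)·(-2.1667) + (-1.1667)·(-1.1667)) / 5 = 38.8333/5 = 7.7667
  S[A,B] = ((1.8333)·(-2.1667) + (4.8333)·(-1.1667) + (-1.1667)·(0.8333) + (-2.1667)·(-0.1667) + (-2.1667)·(3.8333) + (-1.1667)·(-1.1667)) / 5 = -17.1667/5 = -3.4333
  S[B,B] = ((-2.1667)·(-2.1667) + (-1.1667)·(-1.1667) + (0.8333)·(0.8333) + (-0.1667)·(-0.1667) + (3.8333)·(3.8333) + (-1.1667)·(-1.1667)) / 5 = 22.8333/5 = 4.5667

S is symmetric (S[j,i] = S[i,j]). Assembling:

S = [[7.7667, -3.4333],
 [-3.4333, 4.5667]]


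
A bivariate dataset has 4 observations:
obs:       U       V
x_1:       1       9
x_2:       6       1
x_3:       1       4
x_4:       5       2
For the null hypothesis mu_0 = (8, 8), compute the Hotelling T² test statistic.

Step 1 — sample mean vector:
  mean(U) = (1 + 6 + 1 + 5) / 4 = 13/4 = 3.25
  mean(V) = (9 + 1 + 4 + 2) / 4 = 16/4 = 4
  x̄ = (3.25, 4),  deviation x̄ - mu_0 = (3.25, 4) - (8, 8) = (-4.75, -4).

Step 2 — sample covariance matrix, S[i,j] = (1/(n-1)) · Σ_k (x_{k,i} - mean_i) · (x_{k,j} - mean_j), divisor n-1 = 3:
  S[U,U] = ((-2.25)·(-2.25) + (2.75)·(2.75) + (-2.25)·(-2.25) + (1.75)·(1.75)) / 3 = 20.75/3 = 6.9167
  S[U,V] = ((-2.25)·(5) + (2.75)·(-3) + (-2.25)·(0) + (1.75)·(-2)) / 3 = -23/3 = -7.6667
  S[V,V] = ((5)·(5) + (-3)·(-3) + (0)·(0) + (-2)·(-2)) / 3 = 38/3 = 12.6667
  S = [[6.9167, -7.6667],
 [-7.6667, 12.6667]].

Step 3 — invert S. det(S) = 6.9167·12.6667 - (-7.6667)² = 28.8333.
  S^{-1} = (1/det) · [[d, -b], [-b, a]] = [[0.4393, 0.2659],
 [0.2659, 0.2399]].

Step 4 — quadratic form (x̄ - mu_0)^T · S^{-1} · (x̄ - mu_0):
  S^{-1} · (x̄ - mu_0) = (-3.1503, -2.2225),
  (x̄ - mu_0)^T · [...] = (-4.75)·(-3.1503) + (-4)·(-2.2225) = 23.854.

Step 5 — scale by n: T² = 4 · 23.854 = 95.4162.

T² ≈ 95.4162


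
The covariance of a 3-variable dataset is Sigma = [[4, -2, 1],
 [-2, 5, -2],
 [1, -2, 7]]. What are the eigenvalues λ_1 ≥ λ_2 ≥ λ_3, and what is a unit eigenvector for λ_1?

Step 1 — characteristic polynomial p(λ) = det(λI - Sigma) = λ³ - tr·λ² + c_1·λ - det, where tr = trace, c_1 = sum of the principal 2×2 minors, det = det(Sigma):
  tr = 4 + 5 + 7 = 16,
  c_1 = (4·5 - (-2)²) + (4·7 - (1)²) + (5·7 - (-2)²) = 16 + 27 + 31 = 74,
  det = 4·(5·7 - (-2)²) - (-2)·((-2)·7 - (-2)·(1)) + (1)·((-2)·(-2) - 5·(1)) = 4·(31) - (-2)·(-12) + (1)·(-1) = 99.
  So p(λ) = λ³ - 16λ² + 74λ - 99.
Step 2 — look for an integer root (rational root theorem: any rational root is an integer divisor of 99). Testing λ = 9:
  p(9) = 729 - 1296 + 666 - 99 = 0  ✓
  Dividing out (λ - 9): p(λ) = (λ - 9)(λ² - 7λ + 11).
Step 3 — remaining eigenvalues from the quadratic λ² - 7λ + 11 = 0:
  Δ = 7² - 4·11 = 49 - 44 = 5,  λ = (7 ± √5)/2 = (7 ± 2.2361)/2 ≈ 4.618 or 2.382.
  Sorted: λ_1 = 9,  λ_2 = 4.618,  λ_3 = 2.382  (check: sum = 16 = tr ✓).

Step 4 — unit eigenvector for λ_1 = 9: v spans the null space of (Sigma - λ_1 I), whose rows are
  r_1 = (-5, -2, 1),  r_2 = (-2, -4, -2),  r_3 = (1, -2, -2).
  v is orthogonal to every row, so take v ∝ r_1 × r_2 = ((-2)·(-2) - (1)·(-4), (1)·(-2) - (-5)·(-2), (-5)·(-4) - (-2)·(-2)) = (8, -12, 16).
  Rescale (divide by 4): u = (2, -3, 4).
  ||u|| = √((2)² + (-3)² + (4)²) = √(29) ≈ 5.3852,  v_1 = u/||u|| ≈ (0.3714, -0.5571, 0.7428) (||v_1|| = 1).

λ_1 = 9,  λ_2 = 4.618,  λ_3 = 2.382;  v_1 ≈ (0.3714, -0.5571, 0.7428)


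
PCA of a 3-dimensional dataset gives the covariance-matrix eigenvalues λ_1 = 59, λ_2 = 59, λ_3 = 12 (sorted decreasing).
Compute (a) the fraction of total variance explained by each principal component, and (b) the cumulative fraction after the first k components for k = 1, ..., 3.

Step 1 — total variance = trace(Sigma) = Σ λ_i = 59 + 59 + 12 = 130.

Step 2 — fraction explained by component i = λ_i / Σ λ:
  PC1: 59/130 = 0.4538
  PC2: 59/130 = 0.4538
  PC3: 12/130 = 0.0923

Step 3 — cumulative fraction after k components = (λ_1 + ... + λ_k) / Σ λ:
  k = 1: 59/130 = 0.4538
  k = 2: (59 + 59)/130 = 118/130 = 0.9077
  k = 3: (59 + 59 + 12)/130 = 130/130 = 1

Summary (fraction, with percent):

explained: PC1 0.4538 (45.38%), PC2 0.4538 (45.38%), PC3 0.0923 (9.23%);  cumulative: 0.4538, 0.9077, 1


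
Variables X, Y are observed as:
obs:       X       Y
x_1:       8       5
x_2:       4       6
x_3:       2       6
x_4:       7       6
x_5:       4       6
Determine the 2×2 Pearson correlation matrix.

Step 1 — column means:
  mean(X) = (8 + 4 + 2 + 7 + 4) / 5 = 25/5 = 5
  mean(Y) = (5 + 6 + 6 + 6 + 6) / 5 = 29/5 = 5.8

Step 2 — sample variances and covariances s[i,j] = (1/(n-1)) · Σ_k (x_{k,i} - mean_i) · (x_{k,j} - mean_j), with n-1 = 4:
  s[X,X] = ((3)·(3) + (-1)·(-1) + (-3)·(-3) + (2)·(2) + (-1)·(-1)) / 4 = 24/4 = 6
  s[X,Y] = ((3)·(-0.8) + (-1)·(0.2) + (-3)·(0.2) + (2)·(0.2) + (-1)·(0.2)) / 4 = -3/4 = -0.75
  s[Y,Y] = ((-0.8)·(-0.8) + (0.2)·(0.2) + (0.2)·(0.2) + (0.2)·(0.2) + (0.2)·(0.2)) / 4 = 0.8/4 = 0.2
  Sample standard deviations s_i = √(s[i,i]):
  s(X) = √(6) = 2.4495
  s(Y) = √(0.2) = 0.4472

Step 3 — r_{ij} = s_{ij} / (s_i · s_j):
  r[X,X] = 1 (diagonal).
  r[X,Y] = -0.75 / (2.4495 · 0.4472) = -0.75 / 1.0954 = -0.6847
  r[Y,Y] = 1 (diagonal).

R is symmetric with unit diagonal. Assembling:

R = [[1, -0.6847],
 [-0.6847, 1]]


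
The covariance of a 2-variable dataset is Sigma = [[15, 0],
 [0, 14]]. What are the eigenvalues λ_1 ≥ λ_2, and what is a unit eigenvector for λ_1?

Step 1 — characteristic polynomial of 2×2 Sigma:
  det(Sigma - λI) = λ² - trace · λ + det = 0.
  trace = 15 + 14 = 29, det = 15·14 - (0)² = 210.
Step 2 — discriminant:
  Δ = trace² - 4·det = 841 - 840 = 1.
Step 3 — eigenvalues:
  λ = (trace ± √Δ)/2 = (29 ± 1)/2,
  λ_1 = 15,  λ_2 = 14.

Step 4 — unit eigenvector for λ_1: Sigma is diagonal, so its eigenvectors are the coordinate axes. λ_1 = 15 is the diagonal entry on the first coordinate axis, hence
  v_1 = (1, 0) (||v_1|| = 1).

λ_1 = 15,  λ_2 = 14;  v_1 ≈ (1, 0)


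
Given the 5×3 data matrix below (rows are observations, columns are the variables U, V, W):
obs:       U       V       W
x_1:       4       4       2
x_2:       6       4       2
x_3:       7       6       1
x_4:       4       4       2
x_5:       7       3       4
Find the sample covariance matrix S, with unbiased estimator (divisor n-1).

Step 1 — column means:
  mean(U) = (4 + 6 + 7 + 4 + 7) / 5 = 28/5 = 5.6
  mean(V) = (4 + 4 + 6 + 4 + 3) / 5 = 21/5 = 4.2
  mean(W) = (2 + 2 + 1 + 2 + 4) / 5 = 11/5 = 2.2

Step 2 — sample covariance S[i,j] = (1/(n-1)) · Σ_k (x_{k,i} - mean_i) · (x_{k,j} - mean_j), with n-1 = 4.
  S[U,U] = ((-1.6)·(-1.6) + (0.4)·(0.4) + (1.4)·(1.4) + (-1.6)·(-1.6) + (1.4)·(1.4)) / 4 = 9.2/4 = 2.3
  S[U,V] = ((-1.6)·(-0.2) + (0.4)·(-0.2) + (1.4)·(1.8) + (-1.6)·(-0.2) + (1.4)·(-1.2)) / 4 = 1.4/4 = 0.35
  S[U,W] = ((-1.6)·(-0.2) + (0.4)·(-0.2) + (1.4)·(-1.2) + (-1.6)·(-0.2) + (1.4)·(1.8)) / 4 = 1.4/4 = 0.35
  S[V,V] = ((-0.2)·(-0.2) + (-0.2)·(-0.2) + (1.8)·(1.8) + (-0.2)·(-0.2) + (-1.2)·(-1.2)) / 4 = 4.8/4 = 1.2
  S[V,W] = ((-0.2)·(-0.2) + (-0.2)·(-0.2) + (1.8)·(-1.2) + (-0.2)·(-0.2) + (-1.2)·(1.8)) / 4 = -4.2/4 = -1.05
  S[W,W] = ((-0.2)·(-0.2) + (-0.2)·(-0.2) + (-1.2)·(-1.2) + (-0.2)·(-0.2) + (1.8)·(1.8)) / 4 = 4.8/4 = 1.2

S is symmetric (S[j,i] = S[i,j]). Assembling:

S = [[2.3, 0.35, 0.35],
 [0.35, 1.2, -1.05],
 [0.35, -1.05, 1.2]]


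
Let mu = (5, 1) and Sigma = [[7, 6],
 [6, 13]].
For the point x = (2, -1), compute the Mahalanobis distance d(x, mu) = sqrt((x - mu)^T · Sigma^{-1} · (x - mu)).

Step 1 — centre the observation: (x - mu) = (-3, -2).

Step 2 — invert Sigma. det(Sigma) = 7·13 - (6)² = 55.
  Sigma^{-1} = (1/det) · [[d, -b], [-b, a]] = [[0.2364, -0.1091],
 [-0.1091, 0.1273]].

Step 3 — form the quadratic (x - mu)^T · Sigma^{-1} · (x - mu):
  Sigma^{-1} · (x - mu) = (-0.4909, 0.0727).
  (x - mu)^T · [Sigma^{-1} · (x - mu)] = (-3)·(-0.4909) + (-2)·(0.0727) = 1.3273.

Step 4 — take square root: d = √(1.3273) ≈ 1.1521.

d(x, mu) = √(1.3273) ≈ 1.1521


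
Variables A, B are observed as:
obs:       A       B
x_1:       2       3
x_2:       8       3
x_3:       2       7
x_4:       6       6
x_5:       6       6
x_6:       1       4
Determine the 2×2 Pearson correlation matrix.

Step 1 — column means:
  mean(A) = (2 + 8 + 2 + 6 + 6 + 1) / 6 = 25/6 = 4.1667
  mean(B) = (3 + 3 + 7 + 6 + 6 + 4) / 6 = 29/6 = 4.8333

Step 2 — sample variances and covariances s[i,j] = (1/(n-1)) · Σ_k (x_{k,i} - mean_i) · (x_{k,j} - mean_j), with n-1 = 5:
  s[A,A] = ((-2.1667)·(-2.1667) + (3.8333)·(3.8333) + (-2.1667)·(-2.1667) + (1.8333)·(1.8333) + (1.8333)·(1.8333) + (-3.1667)·(-3.1667)) / 5 = 40.8333/5 = 8.1667
  s[A,B] = ((-2.1667)·(-1.8333) + (3.8333)·(-1.8333) + (-2.1667)·(2.1667) + (1.8333)·(1.1667) + (1.8333)·(1.1667) + (-3.1667)·(-0.8333)) / 5 = -0.8333/5 = -0.1667
  s[B,B] = ((-1.8333)·(-1.8333) + (-1.8333)·(-1.8333) + (2.1667)·(2.1667) + (1.1667)·(1.1667) + (1.1667)·(1.1667) + (-0.8333)·(-0.8333)) / 5 = 14.8333/5 = 2.9667
  Sample standard deviations s_i = √(s[i,i]):
  s(A) = √(8.1667) = 2.8577
  s(B) = √(2.9667) = 1.7224

Step 3 — r_{ij} = s_{ij} / (s_i · s_j):
  r[A,A] = 1 (diagonal).
  r[A,B] = -0.1667 / (2.8577 · 1.7224) = -0.1667 / 4.9222 = -0.0339
  r[B,B] = 1 (diagonal).

R is symmetric with unit diagonal. Assembling:

R = [[1, -0.0339],
 [-0.0339, 1]]
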